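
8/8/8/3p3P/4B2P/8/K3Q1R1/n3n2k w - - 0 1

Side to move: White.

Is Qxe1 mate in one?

After Qxe1: black king on h1; in check: yes, from the white queen on e1.
King squares — g1: attacked by Qe1; g2: attacked by Be4; h2: attacked by Rg2.
Black has no legal moves → checkmate.

yes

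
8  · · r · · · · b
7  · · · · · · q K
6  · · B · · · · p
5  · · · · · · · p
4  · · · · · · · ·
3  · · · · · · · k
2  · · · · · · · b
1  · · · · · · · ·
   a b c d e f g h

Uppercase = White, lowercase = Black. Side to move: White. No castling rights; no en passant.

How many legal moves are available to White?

0

White to move; king on h7.
In check: yes, from the black queen on g7.
Legal moves: none.
Count: 0.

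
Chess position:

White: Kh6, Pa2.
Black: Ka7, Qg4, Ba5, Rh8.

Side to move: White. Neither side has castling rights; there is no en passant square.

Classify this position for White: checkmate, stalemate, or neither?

White to move; white king on h6.
In check: yes, from the black rook on h8.
King squares — g5: attacked by Qg4; h5: attacked by Qg4; g6: attacked by Qg4; g7: attacked by Qg4; h7: attacked by Rh8.
Legal moves for White: none.
In check with no legal moves → checkmate.

checkmate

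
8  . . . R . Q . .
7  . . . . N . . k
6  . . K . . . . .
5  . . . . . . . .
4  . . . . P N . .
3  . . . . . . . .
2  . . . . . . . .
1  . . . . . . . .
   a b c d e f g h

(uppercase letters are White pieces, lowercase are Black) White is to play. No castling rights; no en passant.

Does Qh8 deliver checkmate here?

yes

After Qh8: black king on h7; in check: yes, from the white queen on h8.
King squares — g6: attacked by Nf4; h6: attacked by Qh8; g7: attacked by Qh8; g8: attacked by Ne7; h8: attacked by Rd8.
Black has no legal moves → checkmate.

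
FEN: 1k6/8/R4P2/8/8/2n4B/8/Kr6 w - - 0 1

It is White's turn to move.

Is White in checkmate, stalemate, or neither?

White to move; white king on a1.
In check: yes, from the black rook on b1.
King squares — b1: attacked by Nc3; a2: attacked by Nc3; b2: attacked by Rb1.
Legal moves for White: none.
In check with no legal moves → checkmate.

checkmate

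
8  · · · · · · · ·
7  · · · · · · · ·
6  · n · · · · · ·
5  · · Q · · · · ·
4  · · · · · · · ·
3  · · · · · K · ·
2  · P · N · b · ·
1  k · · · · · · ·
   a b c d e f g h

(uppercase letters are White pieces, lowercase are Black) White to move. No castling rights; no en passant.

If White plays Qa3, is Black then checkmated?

yes

After Qa3: black king on a1; in check: yes, from the white queen on a3.
King squares — b1: attacked by Nd2; a2: attacked by Qa3; b2: attacked by Qa3.
Black has no legal moves → checkmate.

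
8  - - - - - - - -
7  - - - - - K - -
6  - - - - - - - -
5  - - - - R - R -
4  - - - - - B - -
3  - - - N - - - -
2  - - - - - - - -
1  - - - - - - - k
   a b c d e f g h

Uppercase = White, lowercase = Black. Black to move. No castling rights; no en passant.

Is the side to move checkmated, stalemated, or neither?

stalemate

Black to move; black king on h1.
In check: no.
King squares — g1: attacked by Rg5; g2: attacked by Rg5; h2: attacked by Bf4.
Legal moves for Black: none.
Not in check and no legal moves → stalemate.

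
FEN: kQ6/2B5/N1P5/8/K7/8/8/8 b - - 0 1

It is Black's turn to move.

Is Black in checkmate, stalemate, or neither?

Black to move; black king on a8.
In check: yes, from the white queen on b8.
King squares — a7: attacked by Qb8; b7: attacked by Pc6; b8: attacked by Na6.
Legal moves for Black: none.
In check with no legal moves → checkmate.

checkmate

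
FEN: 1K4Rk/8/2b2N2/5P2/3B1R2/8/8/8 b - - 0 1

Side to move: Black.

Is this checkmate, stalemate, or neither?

checkmate

Black to move; black king on h8.
In check: yes, from the white rook on g8.
King squares — g7: attacked by Rg8; h7: attacked by Nf6; g8: attacked by Nf6.
Legal moves for Black: none.
In check with no legal moves → checkmate.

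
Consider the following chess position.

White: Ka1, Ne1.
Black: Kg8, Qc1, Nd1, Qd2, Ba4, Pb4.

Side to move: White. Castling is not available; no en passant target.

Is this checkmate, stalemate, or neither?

checkmate

White to move; white king on a1.
In check: yes, from the black queen on c1.
King squares — b1: attacked by Qc1; a2: attacked by Qd2; b2: attacked by Qc1.
Legal moves for White: none.
In check with no legal moves → checkmate.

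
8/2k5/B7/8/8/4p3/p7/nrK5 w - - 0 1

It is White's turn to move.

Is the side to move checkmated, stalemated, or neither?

White to move; white king on c1.
In check: yes, from the black rook on b1.
King squares — b1: attacked by Pa2; d1: attacked by Rb1; b2: attacked by Rb1; c2: attacked by Na1; d2: attacked by Pe3.
Legal moves for White: none.
In check with no legal moves → checkmate.

checkmate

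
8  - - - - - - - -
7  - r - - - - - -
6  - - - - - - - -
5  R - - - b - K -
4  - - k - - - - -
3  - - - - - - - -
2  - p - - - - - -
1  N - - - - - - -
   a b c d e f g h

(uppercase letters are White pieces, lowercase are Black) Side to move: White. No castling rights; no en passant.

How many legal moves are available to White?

18

White to move; king on g5.
In check: no.
Legal moves: Kh6, Kg6, Kh5, Kf5, Kh4, Kg4, Ra8, Ra7, Ra6, Rxe5, Rd5, Rc5+, Rb5, Ra4+, Ra3, Ra2, Nb3, Nc2.
Count: 18.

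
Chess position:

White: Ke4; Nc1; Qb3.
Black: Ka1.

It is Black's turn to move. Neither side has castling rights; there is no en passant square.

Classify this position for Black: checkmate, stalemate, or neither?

Black to move; black king on a1.
In check: no.
King squares — b1: attacked by Qb3; a2: attacked by Nc1; b2: attacked by Qb3.
Legal moves for Black: none.
Not in check and no legal moves → stalemate.

stalemate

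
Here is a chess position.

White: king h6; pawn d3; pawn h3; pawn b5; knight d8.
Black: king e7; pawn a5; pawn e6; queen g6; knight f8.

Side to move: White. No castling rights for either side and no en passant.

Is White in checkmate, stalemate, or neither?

checkmate

White to move; white king on h6.
In check: yes, from the black queen on g6.
King squares — g5: attacked by Qg6; h5: attacked by Qg6; g6: attacked by Nf8; g7: attacked by Qg6; h7: attacked by Qg6.
Legal moves for White: none.
In check with no legal moves → checkmate.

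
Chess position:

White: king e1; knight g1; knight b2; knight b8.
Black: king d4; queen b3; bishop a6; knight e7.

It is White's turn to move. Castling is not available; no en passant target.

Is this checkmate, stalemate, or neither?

White to move; white king on e1.
In check: no.
Legal moves for White: Nd7, Nc6+, Nxa6, Nc4, Na4, Nd3, Nd1, Nh3, Nf3+, Ne2+, Kf2, Kd2.
White has 12 legal moves and is not in check → neither.

neither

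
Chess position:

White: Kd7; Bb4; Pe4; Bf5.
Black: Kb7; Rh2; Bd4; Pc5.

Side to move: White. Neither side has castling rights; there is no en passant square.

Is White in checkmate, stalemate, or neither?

White to move; white king on d7.
In check: no.
Legal moves for White: Ke8, Kd8, Ke7, Ke6, Kd6, Bh7, Bg6, Be6, Bg4, Bh3, Bxc5, Ba5, Bc3, Ba3, Bd2, Be1, e5.
White has 17 legal moves and is not in check → neither.

neither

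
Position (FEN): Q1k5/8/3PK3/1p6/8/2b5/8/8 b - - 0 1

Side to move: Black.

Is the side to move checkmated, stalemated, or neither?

checkmate

Black to move; black king on c8.
In check: yes, from the white queen on a8.
King squares — b7: attacked by Qa8; c7: attacked by Pd6; d7: attacked by Ke6; b8: attacked by Qa8; d8: attacked by Qa8.
Legal moves for Black: none.
In check with no legal moves → checkmate.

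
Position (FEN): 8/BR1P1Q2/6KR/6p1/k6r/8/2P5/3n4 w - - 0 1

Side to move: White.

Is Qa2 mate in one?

After Qa2: black king on a4; in check: yes, from the white queen on a2.
King squares — a3: attacked by Qa2; b3: attacked by Qa2; b4: attacked by Rb7; a5: attacked by Qa2; b5: attacked by Rb7.
Black has no legal moves → checkmate.

yes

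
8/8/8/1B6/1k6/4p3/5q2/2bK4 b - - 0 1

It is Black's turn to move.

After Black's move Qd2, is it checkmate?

After Qd2: white king on d1; in check: yes, from the black queen on d2.
King squares — c1: attacked by Qd2; e1: attacked by Qd2; c2: attacked by Qd2; d2: attacked by Bc1; e2: attacked by Qd2.
White has no legal moves → checkmate.

yes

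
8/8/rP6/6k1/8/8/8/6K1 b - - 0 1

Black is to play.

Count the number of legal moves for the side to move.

16

Black to move; king on g5.
In check: no.
Legal moves: Ra8, Ra7, Rxb6, Ra5, Ra4, Ra3, Ra2, Ra1+, Kh6, Kg6, Kf6, Kh5, Kf5, Kh4, Kg4, Kf4.
Count: 16.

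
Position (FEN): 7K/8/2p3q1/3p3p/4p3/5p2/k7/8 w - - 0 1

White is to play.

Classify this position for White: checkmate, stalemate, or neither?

White to move; white king on h8.
In check: no.
King squares — g7: attacked by Qg6; h7: attacked by Qg6; g8: attacked by Qg6.
Legal moves for White: none.
Not in check and no legal moves → stalemate.

stalemate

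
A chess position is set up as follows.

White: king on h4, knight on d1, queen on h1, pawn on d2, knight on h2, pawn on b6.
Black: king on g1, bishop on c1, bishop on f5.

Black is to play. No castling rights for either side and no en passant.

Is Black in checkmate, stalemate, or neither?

neither

Black to move; black king on g1.
In check: yes, from the white queen on h1.
King squares — f1: attacked by Qh1; h1: available; f2: attacked by Nd1; g2: attacked by Qh1; h2: attacked by Qh1.
Legal moves for Black: Kxh1.
Black is in check but has 1 legal move → neither.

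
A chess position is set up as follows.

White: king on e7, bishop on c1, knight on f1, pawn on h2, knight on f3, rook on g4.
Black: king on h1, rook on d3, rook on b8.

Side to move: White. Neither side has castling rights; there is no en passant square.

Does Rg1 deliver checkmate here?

After Rg1: black king on h1; in check: yes, from the white rook on g1.
King squares — g1: attacked by Nf3; g2: attacked by Rg1; h2: attacked by Nf1.
Black has no legal moves → checkmate.

yes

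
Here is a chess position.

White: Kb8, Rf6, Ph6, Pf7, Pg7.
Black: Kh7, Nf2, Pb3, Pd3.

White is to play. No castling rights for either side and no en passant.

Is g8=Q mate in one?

After g8=Q: black king on h7; in check: yes, from the white queen on g8.
King squares — g6: attacked by Rf6; h6: attacked by Rf6; g7: attacked by Ph6; g8: attacked by Pf7; h8: attacked by Qg8.
Black has no legal moves → checkmate.

yes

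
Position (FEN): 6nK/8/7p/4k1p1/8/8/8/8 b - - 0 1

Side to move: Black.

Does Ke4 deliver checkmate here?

After Ke4: white king on h8; in check: no.
White is not in check, so this cannot be checkmate.

no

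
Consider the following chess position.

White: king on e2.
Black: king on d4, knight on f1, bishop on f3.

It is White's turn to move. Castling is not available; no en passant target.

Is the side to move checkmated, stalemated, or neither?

neither

White to move; white king on e2.
In check: yes, from the black bishop on f3.
King squares — d1: attacked by Bf3; e1: available; f1: available; d2: attacked by Nf1; f2: available; d3: attacked by Kd4; e3: attacked by Nf1; f3: available.
Legal moves for White: Kxf3, Kf2, Kxf1, Ke1.
White is in check but has 4 legal moves → neither.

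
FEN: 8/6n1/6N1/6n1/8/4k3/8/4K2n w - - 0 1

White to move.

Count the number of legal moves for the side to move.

8

White to move; king on e1.
In check: no.
Legal moves: Nh8, Nf8, Ne7, Ne5, Nh4, Nf4, Kf1, Kd1.
Count: 8.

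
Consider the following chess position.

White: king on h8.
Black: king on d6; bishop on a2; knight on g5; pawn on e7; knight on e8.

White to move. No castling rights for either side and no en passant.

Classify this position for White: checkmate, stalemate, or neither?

stalemate

White to move; white king on h8.
In check: no.
King squares — g7: attacked by Ne8; h7: attacked by Ng5; g8: attacked by Ba2.
Legal moves for White: none.
Not in check and no legal moves → stalemate.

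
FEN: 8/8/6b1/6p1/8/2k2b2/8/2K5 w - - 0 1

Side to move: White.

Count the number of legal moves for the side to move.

0

White to move; king on c1.
In check: no.
Legal moves: none.
Count: 0.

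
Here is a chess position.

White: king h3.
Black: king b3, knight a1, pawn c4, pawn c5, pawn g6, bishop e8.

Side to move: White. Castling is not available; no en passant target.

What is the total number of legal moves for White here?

White to move; king on h3.
In check: no.
Legal moves: Kh4, Kg4, Kg3, Kh2, Kg2.
Count: 5.

5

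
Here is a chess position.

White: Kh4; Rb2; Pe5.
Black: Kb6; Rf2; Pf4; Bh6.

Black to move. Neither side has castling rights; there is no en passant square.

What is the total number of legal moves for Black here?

Black to move; king on b6.
In check: yes, from the white rook on b2.
Legal moves: Kc7, Ka7, Kc6, Ka6, Kc5, Ka5, Rxb2.
Count: 7.

7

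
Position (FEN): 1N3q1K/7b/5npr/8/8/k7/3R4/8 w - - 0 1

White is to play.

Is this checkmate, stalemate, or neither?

White to move; white king on h8.
In check: yes, from the black queen on f8.
King squares — g7: attacked by Qf8; h7: attacked by Nf6; g8: attacked by Nf6.
Legal moves for White: none.
In check with no legal moves → checkmate.

checkmate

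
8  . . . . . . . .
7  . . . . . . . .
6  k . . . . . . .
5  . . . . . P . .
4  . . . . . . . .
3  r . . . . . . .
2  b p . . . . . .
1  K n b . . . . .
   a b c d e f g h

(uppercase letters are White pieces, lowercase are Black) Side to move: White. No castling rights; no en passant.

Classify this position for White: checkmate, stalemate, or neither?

checkmate

White to move; white king on a1.
In check: yes, from the black pawn on b2.
King squares — b1: attacked by Ba2; a2: attacked by Ra3; b2: attacked by Bc1.
Legal moves for White: none.
In check with no legal moves → checkmate.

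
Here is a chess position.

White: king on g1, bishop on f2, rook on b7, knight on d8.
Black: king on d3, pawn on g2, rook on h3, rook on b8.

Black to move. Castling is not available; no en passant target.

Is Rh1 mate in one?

no

After Rh1: white king on g1; in check: yes, from the black rook on h1.
White has 1 legal reply: Kxg2.
In check but a legal move exists → not checkmate.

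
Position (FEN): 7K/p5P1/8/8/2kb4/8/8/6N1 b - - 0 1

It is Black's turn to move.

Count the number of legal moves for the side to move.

Black to move; king on c4.
In check: no.
Legal moves: Bxg7+, Bf6, Bb6, Be5, Bc5, Be3, Bc3, Bf2, Bb2, Bxg1, Ba1, Kd5, Kc5, Kb5, Kb4, Kd3, Kc3, Kb3, a6, a5.
Count: 20.

20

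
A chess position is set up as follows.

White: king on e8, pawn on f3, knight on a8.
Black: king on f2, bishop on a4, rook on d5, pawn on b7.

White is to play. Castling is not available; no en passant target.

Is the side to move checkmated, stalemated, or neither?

White to move; white king on e8.
In check: yes, from the black bishop on a4.
King squares — d7: attacked by Ba4; e7: available; f7: available; d8: attacked by Rd5; f8: available.
Legal moves for White: Kf8, Kf7, Ke7.
White is in check but has 3 legal moves → neither.

neither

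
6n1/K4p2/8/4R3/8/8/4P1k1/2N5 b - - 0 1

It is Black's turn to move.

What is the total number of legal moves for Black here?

Black to move; king on g2.
In check: no.
Legal moves: Ne7, Nh6, Nf6, Kh3, Kg3, Kh2, Kf2, Kh1, Kg1, Kf1, f6, f5.
Count: 12.

12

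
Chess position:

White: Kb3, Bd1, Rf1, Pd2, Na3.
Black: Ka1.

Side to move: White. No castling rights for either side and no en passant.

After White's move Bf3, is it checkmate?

After Bf3: black king on a1; in check: yes, from the white rook on f1.
King squares — b1: attacked by Rf1; a2: attacked by Kb3; b2: attacked by Kb3.
Black has no legal moves → checkmate.

yes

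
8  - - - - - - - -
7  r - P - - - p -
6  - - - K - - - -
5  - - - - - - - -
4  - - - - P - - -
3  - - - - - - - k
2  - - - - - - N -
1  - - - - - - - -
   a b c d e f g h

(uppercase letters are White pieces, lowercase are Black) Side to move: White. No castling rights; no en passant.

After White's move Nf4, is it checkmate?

no

After Nf4: black king on h3; in check: yes, from the white knight on f4.
Black has 4 legal replies: Kh4, Kg4, Kg3, Kh2.
In check but a legal move exists → not checkmate.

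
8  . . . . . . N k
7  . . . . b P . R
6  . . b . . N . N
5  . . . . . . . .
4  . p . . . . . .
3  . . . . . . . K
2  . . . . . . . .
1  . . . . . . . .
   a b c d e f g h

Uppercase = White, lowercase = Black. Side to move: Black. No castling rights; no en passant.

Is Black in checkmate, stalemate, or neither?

checkmate

Black to move; black king on h8.
In check: yes, from the white rook on h7.
King squares — g7: attacked by Rh7; h7: attacked by Nf6; g8: attacked by Nf6.
Legal moves for Black: none.
In check with no legal moves → checkmate.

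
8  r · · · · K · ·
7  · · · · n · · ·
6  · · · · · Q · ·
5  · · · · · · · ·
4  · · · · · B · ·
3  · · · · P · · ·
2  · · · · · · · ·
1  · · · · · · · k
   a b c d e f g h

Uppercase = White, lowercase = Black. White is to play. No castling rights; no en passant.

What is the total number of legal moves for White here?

White to move; king on f8.
In check: yes, from the black rook on a8.
Legal moves: Kg7, Kf7, Kxe7, Bb8.
Count: 4.

4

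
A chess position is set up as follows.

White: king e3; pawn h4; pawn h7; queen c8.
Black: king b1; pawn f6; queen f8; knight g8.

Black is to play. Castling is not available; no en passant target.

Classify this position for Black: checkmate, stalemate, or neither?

Black to move; black king on b1.
In check: no.
Legal moves for Black: Ne7, Nh6, Qe8+, Qd8, Qxc8, Qg7, Qf7, Qe7+, Qh6+, Qd6, Qc5+, Qb4, Qa3+, Kb2, Ka2, Ka1, f5.
Black has 17 legal moves and is not in check → neither.

neither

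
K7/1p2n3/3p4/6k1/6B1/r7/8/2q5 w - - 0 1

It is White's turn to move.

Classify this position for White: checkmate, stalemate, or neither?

White to move; white king on a8.
In check: yes, from the black rook on a3.
Legal moves for White: Kb8, Kxb7.
White is in check but has 2 legal moves → neither.

neither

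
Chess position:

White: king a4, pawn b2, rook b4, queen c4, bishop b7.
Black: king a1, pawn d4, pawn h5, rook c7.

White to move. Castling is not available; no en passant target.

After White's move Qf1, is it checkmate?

no

After Qf1: black king on a1; in check: yes, from the white queen on f1.
Black has 2 legal replies: Ka2, Rc1.
In check but a legal move exists → not checkmate.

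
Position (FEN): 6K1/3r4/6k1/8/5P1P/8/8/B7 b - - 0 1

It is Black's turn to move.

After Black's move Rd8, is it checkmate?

After Rd8: white king on g8; in check: yes, from the black rook on d8.
King squares — f7: attacked by Kg6; g7: attacked by Kg6; h7: attacked by Kg6; f8: attacked by Rd8; h8: attacked by Rd8.
White has no legal moves → checkmate.

yes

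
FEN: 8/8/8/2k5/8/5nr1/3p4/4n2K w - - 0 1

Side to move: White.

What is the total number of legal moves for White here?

White to move; king on h1.
In check: no.
Legal moves: none.
Count: 0.

0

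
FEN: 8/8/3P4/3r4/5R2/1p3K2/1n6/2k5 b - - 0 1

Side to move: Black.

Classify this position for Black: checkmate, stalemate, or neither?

Black to move; black king on c1.
In check: no.
Legal moves for Black include: Rxd6, Rh5, Rg5, Rf5, Re5, Rc5, Rb5, Ra5, Rd4, Rd3+, Rd2, Rd1, Nc4, Na4, Nd3, Nd1, Kd2, Kc2, ... (list truncated; more exist).
Black has legal moves and is not in check → neither.

neither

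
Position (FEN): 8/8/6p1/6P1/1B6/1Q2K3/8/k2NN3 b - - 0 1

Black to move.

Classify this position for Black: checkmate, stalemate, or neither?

stalemate

Black to move; black king on a1.
In check: no.
King squares — b1: attacked by Qb3; a2: attacked by Qb3; b2: attacked by Nd1.
Legal moves for Black: none.
Not in check and no legal moves → stalemate.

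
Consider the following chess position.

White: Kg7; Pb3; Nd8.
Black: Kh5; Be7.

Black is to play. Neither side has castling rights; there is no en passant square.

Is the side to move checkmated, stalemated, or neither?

Black to move; black king on h5.
In check: no.
Legal moves for Black: Bf8+, Bxd8, Bf6+, Bd6, Bg5, Bc5, Bh4, Bb4, Ba3, Kg5, Kh4, Kg4.
Black has 12 legal moves and is not in check → neither.

neither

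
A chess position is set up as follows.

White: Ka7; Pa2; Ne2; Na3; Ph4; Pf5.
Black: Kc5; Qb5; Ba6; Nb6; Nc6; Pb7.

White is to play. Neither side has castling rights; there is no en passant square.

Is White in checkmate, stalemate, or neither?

checkmate

White to move; white king on a7.
In check: yes, from the black knight on c6.
King squares — a6: attacked by Qb5; b6: attacked by Qb5; b7: attacked by Ba6; a8: attacked by Nb6; b8: attacked by Nc6.
Legal moves for White: none.
In check with no legal moves → checkmate.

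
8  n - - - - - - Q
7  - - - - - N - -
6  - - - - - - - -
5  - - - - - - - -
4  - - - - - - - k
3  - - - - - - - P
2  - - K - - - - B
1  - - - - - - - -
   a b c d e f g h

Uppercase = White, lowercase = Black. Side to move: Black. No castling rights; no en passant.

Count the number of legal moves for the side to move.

0

Black to move; king on h4.
In check: yes, from the white queen on h8.
Legal moves: none.
Count: 0.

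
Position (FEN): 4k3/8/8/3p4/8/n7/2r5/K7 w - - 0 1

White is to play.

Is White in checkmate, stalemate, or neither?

stalemate

White to move; white king on a1.
In check: no.
King squares — b1: attacked by Na3; a2: attacked by Rc2; b2: attacked by Rc2.
Legal moves for White: none.
Not in check and no legal moves → stalemate.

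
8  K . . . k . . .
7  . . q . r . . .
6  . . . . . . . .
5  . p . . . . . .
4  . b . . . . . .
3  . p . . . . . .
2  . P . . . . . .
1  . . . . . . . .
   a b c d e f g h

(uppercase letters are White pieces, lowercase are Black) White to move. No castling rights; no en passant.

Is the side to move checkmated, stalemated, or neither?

stalemate

White to move; white king on a8.
In check: no.
King squares — a7: attacked by Qc7; b7: attacked by Qc7; b8: attacked by Qc7.
Legal moves for White: none.
Not in check and no legal moves → stalemate.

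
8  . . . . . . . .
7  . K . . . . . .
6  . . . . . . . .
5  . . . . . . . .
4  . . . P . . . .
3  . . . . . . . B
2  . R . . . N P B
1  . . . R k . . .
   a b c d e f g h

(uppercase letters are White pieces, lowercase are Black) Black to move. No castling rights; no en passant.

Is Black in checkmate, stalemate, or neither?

Black to move; black king on e1.
In check: yes, from the white rook on d1.
King squares — d1: attacked by Nf2; f1: attacked by Rd1; d2: attacked by Rd1; e2: attacked by Rb2; f2: attacked by Rb2.
Legal moves for Black: none.
In check with no legal moves → checkmate.

checkmate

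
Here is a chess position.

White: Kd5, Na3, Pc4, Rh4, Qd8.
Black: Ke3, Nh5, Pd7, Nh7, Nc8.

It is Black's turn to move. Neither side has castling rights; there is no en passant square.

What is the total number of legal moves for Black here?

Black to move; king on e3.
In check: no.
Legal moves: Ne7+, Na7, Nd6, Nb6+, Nf8, N7f6+, Ng5, Ng7, N5f6+, Nf4+, Ng3, Kf3, Kd3, Kf2, Ke2, Kd2, d6.
Count: 17.

17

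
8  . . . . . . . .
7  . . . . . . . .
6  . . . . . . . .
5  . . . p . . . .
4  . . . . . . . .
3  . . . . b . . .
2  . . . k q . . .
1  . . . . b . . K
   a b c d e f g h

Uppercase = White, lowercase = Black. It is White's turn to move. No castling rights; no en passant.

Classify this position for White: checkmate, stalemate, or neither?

stalemate

White to move; white king on h1.
In check: no.
King squares — g1: attacked by Be3; g2: attacked by Qe2; h2: attacked by Qe2.
Legal moves for White: none.
Not in check and no legal moves → stalemate.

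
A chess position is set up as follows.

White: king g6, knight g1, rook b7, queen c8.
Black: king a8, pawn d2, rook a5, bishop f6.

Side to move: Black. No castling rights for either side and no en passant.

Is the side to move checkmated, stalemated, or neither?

checkmate

Black to move; black king on a8.
In check: yes, from the white queen on c8.
King squares — a7: attacked by Rb7; b7: attacked by Qc8; b8: attacked by Rb7.
Legal moves for Black: none.
In check with no legal moves → checkmate.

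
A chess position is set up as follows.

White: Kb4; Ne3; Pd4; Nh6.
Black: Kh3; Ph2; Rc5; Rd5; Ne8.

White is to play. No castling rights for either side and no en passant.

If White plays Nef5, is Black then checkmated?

no

After Nef5: black king on h3; in check: no.
Black is not in check, so this cannot be checkmate.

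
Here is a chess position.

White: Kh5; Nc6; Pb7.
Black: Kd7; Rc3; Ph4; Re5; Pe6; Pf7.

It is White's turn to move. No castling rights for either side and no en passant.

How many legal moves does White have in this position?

White to move; king on h5.
In check: yes, from the black rook on e5.
Legal moves: Kh6, Kxh4, Kg4, Nxe5+.
Count: 4.

4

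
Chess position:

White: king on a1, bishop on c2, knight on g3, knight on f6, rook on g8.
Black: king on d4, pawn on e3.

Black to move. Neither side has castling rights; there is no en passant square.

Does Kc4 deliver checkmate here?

After Kc4: white king on a1; in check: no.
White is not in check, so this cannot be checkmate.

no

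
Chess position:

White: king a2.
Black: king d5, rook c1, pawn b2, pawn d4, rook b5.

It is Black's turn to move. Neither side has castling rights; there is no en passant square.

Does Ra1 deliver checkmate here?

After Ra1: white king on a2; in check: yes, from the black rook on a1.
King squares — a1: attacked by Pb2; b1: attacked by Ra1; b2: attacked by Rb5; a3: attacked by Ra1; b3: attacked by Rb5.
White has no legal moves → checkmate.

yes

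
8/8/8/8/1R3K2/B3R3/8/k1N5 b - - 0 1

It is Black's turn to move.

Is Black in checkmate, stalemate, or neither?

stalemate

Black to move; black king on a1.
In check: no.
King squares — b1: attacked by Rb4; a2: attacked by Nc1; b2: attacked by Ba3.
Legal moves for Black: none.
Not in check and no legal moves → stalemate.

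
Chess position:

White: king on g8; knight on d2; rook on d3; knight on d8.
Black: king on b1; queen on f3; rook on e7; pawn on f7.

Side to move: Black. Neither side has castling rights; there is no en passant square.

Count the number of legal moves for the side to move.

5

Black to move; king on b1.
In check: yes, from the white knight on d2.
Legal moves: Kc2, Kb2, Ka2, Kc1, Ka1.
Count: 5.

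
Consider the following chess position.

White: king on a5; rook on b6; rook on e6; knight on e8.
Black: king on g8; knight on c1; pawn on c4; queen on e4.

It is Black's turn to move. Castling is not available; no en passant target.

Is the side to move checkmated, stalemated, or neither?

neither

Black to move; black king on g8.
In check: no.
Legal moves for Black include: Kh8, Kf8, Kh7, Kf7, Qa8+, Qh7, Qb7, Qg6, Qxe6, Qc6, Qf5+, Qe5+, Qd5+, Qh4, Qg4, Qf4, Qd4, Qf3, ... (list truncated; more exist).
Black has legal moves and is not in check → neither.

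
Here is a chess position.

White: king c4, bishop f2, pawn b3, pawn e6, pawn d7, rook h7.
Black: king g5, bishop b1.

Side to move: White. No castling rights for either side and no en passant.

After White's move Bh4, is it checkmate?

no

After Bh4: black king on g5; in check: yes, from the white bishop on h4.
Black has 4 legal replies: Kg6, Kf5, Kg4, Kf4.
In check but a legal move exists → not checkmate.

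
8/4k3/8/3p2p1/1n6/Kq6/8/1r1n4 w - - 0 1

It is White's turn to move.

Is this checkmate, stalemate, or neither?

White to move; white king on a3.
In check: yes, from the black queen on b3.
King squares — a2: attacked by Qb3; b2: attacked by Rb1; b3: attacked by Rb1; a4: attacked by Qb3; b4: attacked by Qb3.
Legal moves for White: none.
In check with no legal moves → checkmate.

checkmate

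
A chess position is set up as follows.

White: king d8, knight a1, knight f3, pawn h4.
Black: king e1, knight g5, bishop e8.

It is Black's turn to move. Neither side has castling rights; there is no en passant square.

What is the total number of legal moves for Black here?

5

Black to move; king on e1.
In check: yes, from the white knight on f3.
Legal moves: Kf2, Ke2, Kf1, Kd1, Nxf3.
Count: 5.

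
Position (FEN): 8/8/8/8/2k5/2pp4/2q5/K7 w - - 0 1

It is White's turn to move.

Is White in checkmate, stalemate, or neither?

White to move; white king on a1.
In check: no.
King squares — b1: attacked by Qc2; a2: attacked by Qc2; b2: attacked by Qc2.
Legal moves for White: none.
Not in check and no legal moves → stalemate.

stalemate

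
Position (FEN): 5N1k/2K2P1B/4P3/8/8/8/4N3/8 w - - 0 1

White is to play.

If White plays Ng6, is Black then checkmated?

After Ng6: black king on h8; in check: yes, from the white knight on g6.
Black has 2 legal replies: Kxh7, Kg7.
In check but a legal move exists → not checkmate.

no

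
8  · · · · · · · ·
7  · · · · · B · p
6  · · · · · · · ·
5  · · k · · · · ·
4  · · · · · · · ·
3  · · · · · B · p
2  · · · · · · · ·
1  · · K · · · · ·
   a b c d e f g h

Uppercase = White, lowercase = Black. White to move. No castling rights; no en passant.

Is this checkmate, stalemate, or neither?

White to move; white king on c1.
In check: no.
Legal moves for White include: Bg8, Be8, Bg6, Be6, B7h5, B7d5, Bc4, Bb3, Ba2, Ba8, Bb7, Bc6, B3h5, B3d5, Bg4, Be4, Bg2, Be2, ... (list truncated; more exist).
White has legal moves and is not in check → neither.

neither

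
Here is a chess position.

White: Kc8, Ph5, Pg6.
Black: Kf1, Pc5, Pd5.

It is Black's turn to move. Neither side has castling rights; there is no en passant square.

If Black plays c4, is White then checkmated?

After c4: white king on c8; in check: no.
White is not in check, so this cannot be checkmate.

no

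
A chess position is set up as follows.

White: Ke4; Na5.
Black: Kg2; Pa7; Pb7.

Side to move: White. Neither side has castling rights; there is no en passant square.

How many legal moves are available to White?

White to move; king on e4.
In check: no.
Legal moves: Nxb7, Nc6, Nc4, Nb3, Kf5, Ke5, Kd5, Kf4, Kd4, Ke3, Kd3.
Count: 11.

11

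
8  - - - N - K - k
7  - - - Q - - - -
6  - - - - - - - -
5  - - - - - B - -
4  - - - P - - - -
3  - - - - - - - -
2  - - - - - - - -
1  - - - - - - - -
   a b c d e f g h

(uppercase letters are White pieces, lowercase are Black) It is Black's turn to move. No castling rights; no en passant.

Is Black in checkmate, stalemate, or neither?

Black to move; black king on h8.
In check: no.
King squares — g7: attacked by Qd7; h7: attacked by Bf5; g8: attacked by Kf8.
Legal moves for Black: none.
Not in check and no legal moves → stalemate.

stalemate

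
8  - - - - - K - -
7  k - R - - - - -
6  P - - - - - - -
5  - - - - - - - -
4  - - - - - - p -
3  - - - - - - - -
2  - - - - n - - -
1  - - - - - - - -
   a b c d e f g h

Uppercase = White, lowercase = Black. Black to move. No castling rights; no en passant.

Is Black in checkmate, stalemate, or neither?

Black to move; black king on a7.
In check: yes, from the white rook on c7.
King squares — a6: available; b6: available; b7: attacked by Pa6; a8: available; b8: available.
Legal moves for Black: Kb8, Ka8, Kb6, Kxa6.
Black is in check but has 4 legal moves → neither.

neither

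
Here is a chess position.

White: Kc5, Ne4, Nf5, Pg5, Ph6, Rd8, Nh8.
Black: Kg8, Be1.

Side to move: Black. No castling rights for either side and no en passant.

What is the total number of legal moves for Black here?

Black to move; king on g8.
In check: yes, from the white rook on d8.
Legal moves: Kh7.
Count: 1.

1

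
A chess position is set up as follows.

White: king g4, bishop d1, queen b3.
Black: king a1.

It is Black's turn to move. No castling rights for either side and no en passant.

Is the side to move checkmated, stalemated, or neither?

Black to move; black king on a1.
In check: no.
King squares — b1: attacked by Qb3; a2: attacked by Qb3; b2: attacked by Qb3.
Legal moves for Black: none.
Not in check and no legal moves → stalemate.

stalemate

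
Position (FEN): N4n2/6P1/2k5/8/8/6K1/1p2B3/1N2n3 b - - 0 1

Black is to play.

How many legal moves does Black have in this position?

Black to move; king on c6.
In check: no.
Legal moves: Nh7, Nd7, Ng6, Ne6, Kd7, Kb7, Kd6, Kd5, Kc5, Nf3, Nd3, Ng2, Nc2.
Count: 13.

13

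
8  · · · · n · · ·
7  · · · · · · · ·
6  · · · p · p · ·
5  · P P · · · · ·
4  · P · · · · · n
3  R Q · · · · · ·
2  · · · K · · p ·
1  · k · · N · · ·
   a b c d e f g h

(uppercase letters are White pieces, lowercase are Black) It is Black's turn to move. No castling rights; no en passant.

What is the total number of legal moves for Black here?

0

Black to move; king on b1.
In check: yes, from the white queen on b3.
Legal moves: none.
Count: 0.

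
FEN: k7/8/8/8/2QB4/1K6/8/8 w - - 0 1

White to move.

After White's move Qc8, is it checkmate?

After Qc8: black king on a8; in check: yes, from the white queen on c8.
King squares — a7: attacked by Bd4; b7: attacked by Qc8; b8: attacked by Qc8.
Black has no legal moves → checkmate.

yes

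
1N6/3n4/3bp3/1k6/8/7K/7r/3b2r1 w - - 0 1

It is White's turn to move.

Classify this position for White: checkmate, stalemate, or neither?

checkmate

White to move; white king on h3.
In check: yes, from the black rook on h2.
King squares — g2: attacked by Rg1; h2: attacked by Bd6; g3: attacked by Rg1; g4: attacked by Bd1; h4: attacked by Rh2.
Legal moves for White: none.
In check with no legal moves → checkmate.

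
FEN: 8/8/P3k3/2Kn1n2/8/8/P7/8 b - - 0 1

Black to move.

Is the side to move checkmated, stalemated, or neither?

Black to move; black king on e6.
In check: no.
Legal moves for Black include: Kf7, Ke7, Kd7, Kf6, Ke5, Ng7, Nfe7, Nh6, Nd6, Nh4, Nd4, Ng3, Nfe3, Nde7, Nc7, Nf6, Nb6, Nf4, ... (list truncated; more exist).
Black has legal moves and is not in check → neither.

neither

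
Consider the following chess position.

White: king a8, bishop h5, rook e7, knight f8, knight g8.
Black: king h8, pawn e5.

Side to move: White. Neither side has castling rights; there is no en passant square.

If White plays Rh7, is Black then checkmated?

no

After Rh7: black king on h8; in check: yes, from the white rook on h7.
Black has 1 legal reply: Kxg8.
In check but a legal move exists → not checkmate.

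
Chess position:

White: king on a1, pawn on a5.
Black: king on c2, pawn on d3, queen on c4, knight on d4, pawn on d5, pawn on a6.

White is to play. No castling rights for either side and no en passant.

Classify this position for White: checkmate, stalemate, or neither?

White to move; white king on a1.
In check: no.
King squares — b1: attacked by Kc2; a2: attacked by Qc4; b2: attacked by Kc2.
Legal moves for White: none.
Not in check and no legal moves → stalemate.

stalemate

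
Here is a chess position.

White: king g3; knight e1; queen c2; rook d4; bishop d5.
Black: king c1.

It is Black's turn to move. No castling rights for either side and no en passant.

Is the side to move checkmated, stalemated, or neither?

Black to move; black king on c1.
In check: yes, from the white queen on c2.
King squares — b1: attacked by Qc2; d1: attacked by Qc2; b2: attacked by Qc2; c2: attacked by Ne1; d2: attacked by Qc2.
Legal moves for Black: none.
In check with no legal moves → checkmate.

checkmate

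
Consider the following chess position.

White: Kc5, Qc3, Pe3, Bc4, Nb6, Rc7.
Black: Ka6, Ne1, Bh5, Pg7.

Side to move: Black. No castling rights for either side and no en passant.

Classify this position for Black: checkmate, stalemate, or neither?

Black to move; black king on a6.
In check: yes, from the white bishop on c4.
King squares — a5: attacked by Qc3; b5: attacked by Bc4; b6: attacked by Kc5; a7: attacked by Rc7; b7: attacked by Rc7.
Legal moves for Black: none.
In check with no legal moves → checkmate.

checkmate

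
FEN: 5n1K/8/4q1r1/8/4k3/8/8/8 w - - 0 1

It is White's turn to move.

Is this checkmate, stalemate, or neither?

White to move; white king on h8.
In check: no.
King squares — g7: attacked by Rg6; h7: attacked by Nf8; g8: attacked by Qe6.
Legal moves for White: none.
Not in check and no legal moves → stalemate.

stalemate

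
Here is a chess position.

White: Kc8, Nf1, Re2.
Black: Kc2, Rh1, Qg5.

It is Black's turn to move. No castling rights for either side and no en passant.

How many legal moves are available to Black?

Black to move; king on c2.
In check: yes, from the white rook on e2.
Legal moves: Kd3, Kc3, Kb3, Kd1, Kc1, Kb1, Qd2.
Count: 7.

7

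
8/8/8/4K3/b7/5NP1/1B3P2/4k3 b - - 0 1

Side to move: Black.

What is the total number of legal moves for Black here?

4

Black to move; king on e1.
In check: yes, from the white knight on f3.
Legal moves: Kxf2, Ke2, Kf1, Kd1.
Count: 4.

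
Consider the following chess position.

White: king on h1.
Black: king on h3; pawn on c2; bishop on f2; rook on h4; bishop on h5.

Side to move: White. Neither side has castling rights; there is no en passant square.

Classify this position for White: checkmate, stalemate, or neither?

stalemate

White to move; white king on h1.
In check: no.
King squares — g1: attacked by Bf2; g2: attacked by Kh3; h2: attacked by Kh3.
Legal moves for White: none.
Not in check and no legal moves → stalemate.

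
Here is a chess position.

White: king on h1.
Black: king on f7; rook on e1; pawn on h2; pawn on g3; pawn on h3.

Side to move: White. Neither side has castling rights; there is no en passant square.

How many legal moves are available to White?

White to move; king on h1.
In check: yes, from the black rook on e1.
Legal moves: none.
Count: 0.

0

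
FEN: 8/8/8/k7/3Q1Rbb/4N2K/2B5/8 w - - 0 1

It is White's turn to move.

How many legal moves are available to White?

White to move; king on h3.
In check: yes, from the black bishop on g4.
Legal moves: Kxh4, Kxg4, Kh2, Kg2, Rxg4, Nxg4.
Count: 6.

6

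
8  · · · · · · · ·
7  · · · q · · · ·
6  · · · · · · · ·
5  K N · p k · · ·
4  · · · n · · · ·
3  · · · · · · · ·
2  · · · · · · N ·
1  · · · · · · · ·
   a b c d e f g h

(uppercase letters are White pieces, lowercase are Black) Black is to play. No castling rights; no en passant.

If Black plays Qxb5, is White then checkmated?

yes

After Qxb5: white king on a5; in check: yes, from the black queen on b5.
King squares — a4: attacked by Qb5; b4: attacked by Qb5; b5: attacked by Nd4; a6: attacked by Qb5; b6: attacked by Qb5.
White has no legal moves → checkmate.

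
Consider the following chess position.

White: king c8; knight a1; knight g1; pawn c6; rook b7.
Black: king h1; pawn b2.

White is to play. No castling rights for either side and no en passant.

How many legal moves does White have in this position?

White to move; king on c8.
In check: no.
Legal moves: Kd8, Kb8, Kd7, Kc7, Rb8, Rh7+, Rg7, Rf7, Re7, Rd7, Rc7, Ra7, Rb6, Rb5, Rb4, Rb3, Rxb2, Nh3, Nf3, Ne2, Nb3, Nc2, c7.
Count: 23.

23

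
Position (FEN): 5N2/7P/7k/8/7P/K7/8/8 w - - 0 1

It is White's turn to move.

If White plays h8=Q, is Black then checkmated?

After h8=Q: black king on h6; in check: yes, from the white queen on h8.
King squares — g5: attacked by Ph4; h5: attacked by Qh8; g6: attacked by Nf8; g7: attacked by Qh8; h7: attacked by Nf8.
Black has no legal moves → checkmate.

yes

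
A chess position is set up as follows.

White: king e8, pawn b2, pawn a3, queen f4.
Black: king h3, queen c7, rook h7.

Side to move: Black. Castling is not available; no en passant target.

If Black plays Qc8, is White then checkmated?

After Qc8: white king on e8; in check: yes, from the black queen on c8.
King squares — d7: attacked by Rh7; e7: attacked by Rh7; f7: attacked by Rh7; d8: attacked by Qc8; f8: attacked by Qc8.
White has no legal moves → checkmate.

yes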